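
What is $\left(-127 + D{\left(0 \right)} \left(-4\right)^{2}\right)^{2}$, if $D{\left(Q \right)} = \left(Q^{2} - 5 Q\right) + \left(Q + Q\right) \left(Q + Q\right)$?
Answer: $16129$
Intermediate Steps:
$D{\left(Q \right)} = - 5 Q + 5 Q^{2}$ ($D{\left(Q \right)} = \left(Q^{2} - 5 Q\right) + 2 Q 2 Q = \left(Q^{2} - 5 Q\right) + 4 Q^{2} = - 5 Q + 5 Q^{2}$)
$\left(-127 + D{\left(0 \right)} \left(-4\right)^{2}\right)^{2} = \left(-127 + 5 \cdot 0 \left(-1 + 0\right) \left(-4\right)^{2}\right)^{2} = \left(-127 + 5 \cdot 0 \left(-1\right) 16\right)^{2} = \left(-127 + 0 \cdot 16\right)^{2} = \left(-127 + 0\right)^{2} = \left(-127\right)^{2} = 16129$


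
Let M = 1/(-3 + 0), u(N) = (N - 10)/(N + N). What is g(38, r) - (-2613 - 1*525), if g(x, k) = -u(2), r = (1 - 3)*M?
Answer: 3140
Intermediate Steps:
u(N) = (-10 + N)/(2*N) (u(N) = (-10 + N)/((2*N)) = (-10 + N)*(1/(2*N)) = (-10 + N)/(2*N))
M = -⅓ (M = 1/(-3) = -⅓ ≈ -0.33333)
r = ⅔ (r = (1 - 3)*(-⅓) = -2*(-⅓) = ⅔ ≈ 0.66667)
g(x, k) = 2 (g(x, k) = -(-10 + 2)/(2*2) = -(-8)/(2*2) = -1*(-2) = 2)
g(38, r) - (-2613 - 1*525) = 2 - (-2613 - 1*525) = 2 - (-2613 - 525) = 2 - 1*(-3138) = 2 + 3138 = 3140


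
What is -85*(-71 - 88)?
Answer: 13515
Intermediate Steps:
-85*(-71 - 88) = -85*(-159) = 13515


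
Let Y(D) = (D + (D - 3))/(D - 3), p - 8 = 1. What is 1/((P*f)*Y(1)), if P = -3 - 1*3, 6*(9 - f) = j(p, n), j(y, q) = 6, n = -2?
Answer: -1/24 ≈ -0.041667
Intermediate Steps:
p = 9 (p = 8 + 1 = 9)
f = 8 (f = 9 - ⅙*6 = 9 - 1 = 8)
P = -6 (P = -3 - 3 = -6)
Y(D) = (-3 + 2*D)/(-3 + D) (Y(D) = (D + (-3 + D))/(-3 + D) = (-3 + 2*D)/(-3 + D))
1/((P*f)*Y(1)) = 1/((-6*8)*((-3 + 2*1)/(-3 + 1))) = 1/(-48*(-3 + 2)/(-2)) = 1/(-(-24)*(-1)) = 1/(-48*½) = 1/(-24) = -1/24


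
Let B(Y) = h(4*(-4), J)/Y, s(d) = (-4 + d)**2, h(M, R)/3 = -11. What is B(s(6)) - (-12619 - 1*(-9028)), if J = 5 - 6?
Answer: 14331/4 ≈ 3582.8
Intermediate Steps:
J = -1
h(M, R) = -33 (h(M, R) = 3*(-11) = -33)
B(Y) = -33/Y
B(s(6)) - (-12619 - 1*(-9028)) = -33/(-4 + 6)**2 - (-12619 - 1*(-9028)) = -33/(2**2) - (-12619 + 9028) = -33/4 - 1*(-3591) = -33*1/4 + 3591 = -33/4 + 3591 = 14331/4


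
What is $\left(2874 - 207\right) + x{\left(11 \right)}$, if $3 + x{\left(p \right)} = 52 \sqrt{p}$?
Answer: $2664 + 52 \sqrt{11} \approx 2836.5$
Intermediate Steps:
$x{\left(p \right)} = -3 + 52 \sqrt{p}$
$\left(2874 - 207\right) + x{\left(11 \right)} = \left(2874 - 207\right) - \left(3 - 52 \sqrt{11}\right) = 2667 - \left(3 - 52 \sqrt{11}\right) = 2664 + 52 \sqrt{11}$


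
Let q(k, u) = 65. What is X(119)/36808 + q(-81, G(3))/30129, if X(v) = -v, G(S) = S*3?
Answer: -1192831/1108988232 ≈ -0.0010756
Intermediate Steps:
G(S) = 3*S
X(119)/36808 + q(-81, G(3))/30129 = -1*119/36808 + 65/30129 = -119*1/36808 + 65*(1/30129) = -119/36808 + 65/30129 = -1192831/1108988232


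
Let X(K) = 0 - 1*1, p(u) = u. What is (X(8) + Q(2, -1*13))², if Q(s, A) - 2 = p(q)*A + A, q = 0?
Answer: 144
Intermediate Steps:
X(K) = -1 (X(K) = 0 - 1 = -1)
Q(s, A) = 2 + A (Q(s, A) = 2 + (0*A + A) = 2 + (0 + A) = 2 + A)
(X(8) + Q(2, -1*13))² = (-1 + (2 - 1*13))² = (-1 + (2 - 13))² = (-1 - 11)² = (-12)² = 144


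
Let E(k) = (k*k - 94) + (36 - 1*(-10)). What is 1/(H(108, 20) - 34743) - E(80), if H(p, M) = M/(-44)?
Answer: -2427594667/382178 ≈ -6352.0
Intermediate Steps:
H(p, M) = -M/44 (H(p, M) = M*(-1/44) = -M/44)
E(k) = -48 + k² (E(k) = (k² - 94) + (36 + 10) = (-94 + k²) + 46 = -48 + k²)
1/(H(108, 20) - 34743) - E(80) = 1/(-1/44*20 - 34743) - (-48 + 80²) = 1/(-5/11 - 34743) - (-48 + 6400) = 1/(-382178/11) - 1*6352 = -11/382178 - 6352 = -2427594667/382178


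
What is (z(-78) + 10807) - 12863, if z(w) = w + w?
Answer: -2212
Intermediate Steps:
z(w) = 2*w
(z(-78) + 10807) - 12863 = (2*(-78) + 10807) - 12863 = (-156 + 10807) - 12863 = 10651 - 12863 = -2212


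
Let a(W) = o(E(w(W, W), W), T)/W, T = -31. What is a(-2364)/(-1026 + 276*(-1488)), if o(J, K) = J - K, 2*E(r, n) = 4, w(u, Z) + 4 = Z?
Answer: 11/324430632 ≈ 3.3906e-8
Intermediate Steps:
w(u, Z) = -4 + Z
E(r, n) = 2 (E(r, n) = (½)*4 = 2)
a(W) = 33/W (a(W) = (2 - 1*(-31))/W = (2 + 31)/W = 33/W)
a(-2364)/(-1026 + 276*(-1488)) = (33/(-2364))/(-1026 + 276*(-1488)) = (33*(-1/2364))/(-1026 - 410688) = -11/788/(-411714) = -11/788*(-1/411714) = 11/324430632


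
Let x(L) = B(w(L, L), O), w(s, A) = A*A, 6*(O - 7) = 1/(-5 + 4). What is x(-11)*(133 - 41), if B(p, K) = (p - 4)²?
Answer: 1259388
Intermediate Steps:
O = 41/6 (O = 7 + 1/(6*(-5 + 4)) = 7 + (⅙)/(-1) = 7 + (⅙)*(-1) = 7 - ⅙ = 41/6 ≈ 6.8333)
w(s, A) = A²
B(p, K) = (-4 + p)²
x(L) = (-4 + L²)²
x(-11)*(133 - 41) = (-4 + (-11)²)²*(133 - 41) = (-4 + 121)²*92 = 117²*92 = 13689*92 = 1259388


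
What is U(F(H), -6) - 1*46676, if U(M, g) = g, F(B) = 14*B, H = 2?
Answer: -46682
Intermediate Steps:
U(F(H), -6) - 1*46676 = -6 - 1*46676 = -6 - 46676 = -46682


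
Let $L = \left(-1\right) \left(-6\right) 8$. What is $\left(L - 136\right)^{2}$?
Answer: $7744$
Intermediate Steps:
$L = 48$ ($L = 6 \cdot 8 = 48$)
$\left(L - 136\right)^{2} = \left(48 - 136\right)^{2} = \left(-88\right)^{2} = 7744$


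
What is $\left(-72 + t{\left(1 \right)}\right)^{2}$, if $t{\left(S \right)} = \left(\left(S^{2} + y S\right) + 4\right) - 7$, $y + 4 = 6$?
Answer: $5184$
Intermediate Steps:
$y = 2$ ($y = -4 + 6 = 2$)
$t{\left(S \right)} = -3 + S^{2} + 2 S$ ($t{\left(S \right)} = \left(\left(S^{2} + 2 S\right) + 4\right) - 7 = \left(4 + S^{2} + 2 S\right) - 7 = -3 + S^{2} + 2 S$)
$\left(-72 + t{\left(1 \right)}\right)^{2} = \left(-72 + \left(-3 + 1^{2} + 2 \cdot 1\right)\right)^{2} = \left(-72 + \left(-3 + 1 + 2\right)\right)^{2} = \left(-72 + 0\right)^{2} = \left(-72\right)^{2} = 5184$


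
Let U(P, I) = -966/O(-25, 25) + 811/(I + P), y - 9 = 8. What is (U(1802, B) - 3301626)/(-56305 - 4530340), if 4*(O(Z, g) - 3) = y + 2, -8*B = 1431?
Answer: 1329069994822/1846285145075 ≈ 0.71986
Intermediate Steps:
y = 17 (y = 9 + 8 = 17)
B = -1431/8 (B = -⅛*1431 = -1431/8 ≈ -178.88)
O(Z, g) = 31/4 (O(Z, g) = 3 + (17 + 2)/4 = 3 + (¼)*19 = 3 + 19/4 = 31/4)
U(P, I) = -3864/31 + 811/(I + P) (U(P, I) = -966/31/4 + 811/(I + P) = -966*4/31 + 811/(I + P) = -3864/31 + 811/(I + P))
(U(1802, B) - 3301626)/(-56305 - 4530340) = ((25141 - 3864*(-1431/8) - 3864*1802)/(31*(-1431/8 + 1802)) - 3301626)/(-56305 - 4530340) = ((25141 + 691173 - 6962928)/(31*(12985/8)) - 3301626)/(-4586645) = ((1/31)*(8/12985)*(-6246614) - 3301626)*(-1/4586645) = (-49972912/402535 - 3301626)*(-1/4586645) = -1329069994822/402535*(-1/4586645) = 1329069994822/1846285145075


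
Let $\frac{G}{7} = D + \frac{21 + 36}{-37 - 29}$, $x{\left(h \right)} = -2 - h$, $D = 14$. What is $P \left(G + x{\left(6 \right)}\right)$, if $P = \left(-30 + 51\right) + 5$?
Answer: $\frac{24011}{11} \approx 2182.8$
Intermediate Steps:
$P = 26$ ($P = 21 + 5 = 26$)
$G = \frac{2023}{22}$ ($G = 7 \left(14 + \frac{21 + 36}{-37 - 29}\right) = 7 \left(14 + \frac{57}{-66}\right) = 7 \left(14 + 57 \left(- \frac{1}{66}\right)\right) = 7 \left(14 - \frac{19}{22}\right) = 7 \cdot \frac{289}{22} = \frac{2023}{22} \approx 91.955$)
$P \left(G + x{\left(6 \right)}\right) = 26 \left(\frac{2023}{22} - 8\right) = 26 \cdot \frac{1847}{22} = \frac{24011}{11}$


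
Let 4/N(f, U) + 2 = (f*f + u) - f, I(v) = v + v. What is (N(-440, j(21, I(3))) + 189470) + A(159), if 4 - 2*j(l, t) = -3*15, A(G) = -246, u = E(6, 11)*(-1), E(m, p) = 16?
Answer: 18356809466/97011 ≈ 1.8922e+5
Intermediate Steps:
u = -16 (u = 16*(-1) = -16)
I(v) = 2*v
j(l, t) = 49/2 (j(l, t) = 2 - (-3)*15/2 = 2 - 1/2*(-45) = 2 + 45/2 = 49/2)
N(f, U) = 4/(-18 + f**2 - f) (N(f, U) = 4/(-2 + ((f*f - 16) - f)) = 4/(-2 + ((f**2 - 16) - f)) = 4/(-2 + ((-16 + f**2) - f)) = 4/(-2 + (-16 + f**2 - f)) = 4/(-18 + f**2 - f))
(N(-440, j(21, I(3))) + 189470) + A(159) = (4/(-18 + (-440)**2 - 1*(-440)) + 189470) - 246 = (4/(-18 + 193600 + 440) + 189470) - 246 = (4/194022 + 189470) - 246 = (4*(1/194022) + 189470) - 246 = (2/97011 + 189470) - 246 = 18380674172/97011 - 246 = 18356809466/97011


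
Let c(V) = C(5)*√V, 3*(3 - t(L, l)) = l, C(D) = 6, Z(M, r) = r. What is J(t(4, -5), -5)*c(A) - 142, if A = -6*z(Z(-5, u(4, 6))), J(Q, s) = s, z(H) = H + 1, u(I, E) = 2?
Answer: -142 - 90*I*√2 ≈ -142.0 - 127.28*I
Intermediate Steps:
t(L, l) = 3 - l/3
z(H) = 1 + H
A = -18 (A = -6*(1 + 2) = -6*3 = -18)
c(V) = 6*√V
J(t(4, -5), -5)*c(A) - 142 = -30*√(-18) - 142 = -30*3*I*√2 - 142 = -90*I*√2 - 142 = -142 - 90*I*√2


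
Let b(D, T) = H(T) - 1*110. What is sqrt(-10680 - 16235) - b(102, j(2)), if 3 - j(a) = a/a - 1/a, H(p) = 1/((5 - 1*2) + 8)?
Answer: 1209/11 + I*sqrt(26915) ≈ 109.91 + 164.06*I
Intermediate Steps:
H(p) = 1/11 (H(p) = 1/((5 - 2) + 8) = 1/(3 + 8) = 1/11)
j(a) = 2 + 1/a (j(a) = 3 - (a/a - 1/a) = 3 - (1 - 1/a) = 3 + (-1 + 1/a) = 2 + 1/a)
b(D, T) = -1209/11 (b(D, T) = 1/11 - 1*110 = 1/11 - 110 = -1209/11)
sqrt(-10680 - 16235) - b(102, j(2)) = sqrt(-10680 - 16235) - 1*(-1209/11) = sqrt(-26915) + 1209/11 = I*sqrt(26915) + 1209/11 = 1209/11 + I*sqrt(26915)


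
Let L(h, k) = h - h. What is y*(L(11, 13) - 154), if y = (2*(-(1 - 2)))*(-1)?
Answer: 308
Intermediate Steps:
L(h, k) = 0
y = -2 (y = (2*(-1*(-1)))*(-1) = (2*1)*(-1) = 2*(-1) = -2)
y*(L(11, 13) - 154) = -2*(0 - 154) = -2*(-154) = 308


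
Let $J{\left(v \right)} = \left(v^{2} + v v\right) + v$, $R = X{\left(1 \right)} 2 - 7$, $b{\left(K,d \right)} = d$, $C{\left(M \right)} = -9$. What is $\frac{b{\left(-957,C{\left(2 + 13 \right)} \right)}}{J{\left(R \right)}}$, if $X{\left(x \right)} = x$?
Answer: $- \frac{1}{5} \approx -0.2$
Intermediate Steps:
$R = -5$ ($R = 1 \cdot 2 - 7 = 2 - 7 = -5$)
$J{\left(v \right)} = v + 2 v^{2}$ ($J{\left(v \right)} = \left(v^{2} + v^{2}\right) + v = 2 v^{2} + v = v + 2 v^{2}$)
$\frac{b{\left(-957,C{\left(2 + 13 \right)} \right)}}{J{\left(R \right)}} = - \frac{9}{\left(-5\right) \left(1 + 2 \left(-5\right)\right)} = - \frac{9}{\left(-5\right) \left(1 - 10\right)} = - \frac{9}{\left(-5\right) \left(-9\right)} = - \frac{9}{45} = \left(-9\right) \frac{1}{45} = - \frac{1}{5}$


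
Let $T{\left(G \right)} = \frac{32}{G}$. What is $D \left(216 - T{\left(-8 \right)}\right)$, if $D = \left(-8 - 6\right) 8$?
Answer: $-24640$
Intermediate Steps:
$D = -112$ ($D = \left(-8 - 6\right) 8 = \left(-14\right) 8 = -112$)
$D \left(216 - T{\left(-8 \right)}\right) = - 112 \left(216 - \frac{32}{-8}\right) = - 112 \left(216 - 32 \left(- \frac{1}{8}\right)\right) = - 112 \left(216 - -4\right) = - 112 \left(216 + 4\right) = \left(-112\right) 220 = -24640$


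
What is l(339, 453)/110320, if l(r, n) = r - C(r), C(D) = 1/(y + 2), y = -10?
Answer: 2713/882560 ≈ 0.0030740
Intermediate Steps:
C(D) = -⅛ (C(D) = 1/(-10 + 2) = 1/(-8) = -⅛)
l(r, n) = ⅛ + r (l(r, n) = r - 1*(-⅛) = r + ⅛ = ⅛ + r)
l(339, 453)/110320 = (⅛ + 339)/110320 = (2713/8)*(1/110320) = 2713/882560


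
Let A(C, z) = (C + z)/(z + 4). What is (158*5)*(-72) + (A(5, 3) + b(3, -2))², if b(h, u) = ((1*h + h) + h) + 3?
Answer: -2778656/49 ≈ -56707.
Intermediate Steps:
A(C, z) = (C + z)/(4 + z)
b(h, u) = 3 + 3*h (b(h, u) = ((h + h) + h) + 3 = (2*h + h) + 3 = 3*h + 3 = 3 + 3*h)
(158*5)*(-72) + (A(5, 3) + b(3, -2))² = (158*5)*(-72) + ((5 + 3)/(4 + 3) + (3 + 3*3))² = 790*(-72) + (8/7 + (3 + 9))² = -56880 + ((⅐)*8 + 12)² = -56880 + (8/7 + 12)² = -56880 + (92/7)² = -56880 + 8464/49 = -2778656/49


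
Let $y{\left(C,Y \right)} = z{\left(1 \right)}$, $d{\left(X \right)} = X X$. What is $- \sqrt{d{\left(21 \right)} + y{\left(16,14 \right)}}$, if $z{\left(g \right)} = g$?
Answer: $- \sqrt{442} \approx -21.024$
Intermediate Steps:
$d{\left(X \right)} = X^{2}$
$y{\left(C,Y \right)} = 1$
$- \sqrt{d{\left(21 \right)} + y{\left(16,14 \right)}} = - \sqrt{21^{2} + 1} = - \sqrt{441 + 1} = - \sqrt{442}$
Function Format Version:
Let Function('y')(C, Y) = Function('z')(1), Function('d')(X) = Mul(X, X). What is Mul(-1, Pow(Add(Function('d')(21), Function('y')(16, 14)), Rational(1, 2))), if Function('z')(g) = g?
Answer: Mul(-1, Pow(442, Rational(1, 2))) ≈ -21.024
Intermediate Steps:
Function('d')(X) = Pow(X, 2)
Function('y')(C, Y) = 1
Mul(-1, Pow(Add(Function('d')(21), Function('y')(16, 14)), Rational(1, 2))) = Mul(-1, Pow(Add(Pow(21, 2), 1), Rational(1, 2))) = Mul(-1, Pow(Add(441, 1), Rational(1, 2))) = Mul(-1, Pow(442, Rational(1, 2)))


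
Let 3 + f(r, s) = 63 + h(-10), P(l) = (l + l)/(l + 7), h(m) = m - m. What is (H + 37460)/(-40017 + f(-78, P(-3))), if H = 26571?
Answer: -64031/39957 ≈ -1.6025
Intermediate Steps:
h(m) = 0
P(l) = 2*l/(7 + l) (P(l) = (2*l)/(7 + l) = 2*l/(7 + l))
f(r, s) = 60 (f(r, s) = -3 + (63 + 0) = -3 + 63 = 60)
(H + 37460)/(-40017 + f(-78, P(-3))) = (26571 + 37460)/(-40017 + 60) = 64031/(-39957) = 64031*(-1/39957) = -64031/39957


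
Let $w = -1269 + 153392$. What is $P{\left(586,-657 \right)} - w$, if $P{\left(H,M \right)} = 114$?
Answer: $-152009$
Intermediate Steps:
$w = 152123$
$P{\left(586,-657 \right)} - w = 114 - 152123 = -152009$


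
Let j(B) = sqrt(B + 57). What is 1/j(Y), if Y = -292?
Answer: -I*sqrt(235)/235 ≈ -0.065233*I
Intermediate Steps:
j(B) = sqrt(57 + B)
1/j(Y) = 1/(sqrt(57 - 292)) = 1/(sqrt(-235)) = 1/(I*sqrt(235)) = -I*sqrt(235)/235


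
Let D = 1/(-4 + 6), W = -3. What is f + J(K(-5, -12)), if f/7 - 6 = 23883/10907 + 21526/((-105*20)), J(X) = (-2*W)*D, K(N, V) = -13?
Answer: -18692641/1636050 ≈ -11.425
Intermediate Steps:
D = ½ (D = 1/2 = ½ ≈ 0.50000)
J(X) = 3 (J(X) = -2*(-3)*(½) = 6*(½) = 3)
f = -23600791/1636050 (f = 42 + 7*(23883/10907 + 21526/((-105*20))) = 42 + 7*(23883*(1/10907) + 21526/(-2100)) = 42 + 7*(23883/10907 + 21526*(-1/2100)) = 42 + 7*(23883/10907 - 10763/1050) = 42 + 7*(-92314891/11452350) = 42 - 92314891/1636050 = -23600791/1636050 ≈ -14.425)
f + J(K(-5, -12)) = -23600791/1636050 + 3 = -18692641/1636050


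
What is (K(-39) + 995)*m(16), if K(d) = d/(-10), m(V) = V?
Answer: 79912/5 ≈ 15982.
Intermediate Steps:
K(d) = -d/10 (K(d) = d*(-1/10) = -d/10)
(K(-39) + 995)*m(16) = (-1/10*(-39) + 995)*16 = (39/10 + 995)*16 = (9989/10)*16 = 79912/5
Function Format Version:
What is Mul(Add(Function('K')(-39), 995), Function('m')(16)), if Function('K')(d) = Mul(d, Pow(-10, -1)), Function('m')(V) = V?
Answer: Rational(79912, 5) ≈ 15982.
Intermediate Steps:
Function('K')(d) = Mul(Rational(-1, 10), d) (Function('K')(d) = Mul(d, Rational(-1, 10)) = Mul(Rational(-1, 10), d))
Mul(Add(Function('K')(-39), 995), Function('m')(16)) = Mul(Add(Mul(Rational(-1, 10), -39), 995), 16) = Mul(Add(Rational(39, 10), 995), 16) = Mul(Rational(9989, 10), 16) = Rational(79912, 5)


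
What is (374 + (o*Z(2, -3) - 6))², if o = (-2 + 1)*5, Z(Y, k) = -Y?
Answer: 142884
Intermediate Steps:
o = -5 (o = -1*5 = -5)
(374 + (o*Z(2, -3) - 6))² = (374 + (-(-5)*2 - 6))² = (374 + (-5*(-2) - 6))² = (374 + (10 - 6))² = (374 + 4)² = 378² = 142884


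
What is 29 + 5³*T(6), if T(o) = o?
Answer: 779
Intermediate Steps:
29 + 5³*T(6) = 29 + 5³*6 = 29 + 125*6 = 29 + 750 = 779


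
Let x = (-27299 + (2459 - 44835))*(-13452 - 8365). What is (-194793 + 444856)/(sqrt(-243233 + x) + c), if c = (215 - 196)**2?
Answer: -90272743/1519725921 + 250063*sqrt(1519856242)/1519725921 ≈ 6.3554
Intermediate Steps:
x = 1520099475 (x = (-27299 - 42376)*(-21817) = -69675*(-21817) = 1520099475)
c = 361 (c = 19**2 = 361)
(-194793 + 444856)/(sqrt(-243233 + x) + c) = (-194793 + 444856)/(sqrt(-243233 + 1520099475) + 361) = 250063/(sqrt(1519856242) + 361) = 250063/(361 + sqrt(1519856242))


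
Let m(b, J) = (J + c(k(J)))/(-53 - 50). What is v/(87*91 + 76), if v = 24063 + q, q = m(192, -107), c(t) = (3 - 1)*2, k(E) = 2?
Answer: 24064/7993 ≈ 3.0106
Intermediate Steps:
c(t) = 4 (c(t) = 2*2 = 4)
m(b, J) = -4/103 - J/103 (m(b, J) = (J + 4)/(-53 - 50) = (4 + J)/(-103) = (4 + J)*(-1/103) = -4/103 - J/103)
q = 1 (q = -4/103 - 1/103*(-107) = -4/103 + 107/103 = 1)
v = 24064 (v = 24063 + 1 = 24064)
v/(87*91 + 76) = 24064/(87*91 + 76) = 24064/(7917 + 76) = 24064/7993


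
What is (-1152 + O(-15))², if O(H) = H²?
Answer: 859329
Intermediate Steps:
(-1152 + O(-15))² = (-1152 + (-15)²)² = (-1152 + 225)² = (-927)² = 859329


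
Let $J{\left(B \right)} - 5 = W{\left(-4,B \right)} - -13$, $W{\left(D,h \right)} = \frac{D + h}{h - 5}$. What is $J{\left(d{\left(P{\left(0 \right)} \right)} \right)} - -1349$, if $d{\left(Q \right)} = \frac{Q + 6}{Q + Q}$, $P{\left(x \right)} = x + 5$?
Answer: $\frac{53342}{39} \approx 1367.7$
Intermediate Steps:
$P{\left(x \right)} = 5 + x$
$W{\left(D,h \right)} = \frac{D + h}{-5 + h}$
$d{\left(Q \right)} = \frac{6 + Q}{2 Q}$
$J{\left(B \right)} = 18 + \frac{-4 + B}{-5 + B}$ ($J{\left(B \right)} = 5 + \left(\frac{-4 + B}{-5 + B} - -13\right) = 5 + \left(\frac{-4 + B}{-5 + B} + 13\right) = 5 + \left(13 + \frac{-4 + B}{-5 + B}\right) = 18 + \frac{-4 + B}{-5 + B}$)
$J{\left(d{\left(P{\left(0 \right)} \right)} \right)} - -1349 = \frac{-94 + 19 \frac{6 + \left(5 + 0\right)}{2 \left(5 + 0\right)}}{-5 + \frac{6 + \left(5 + 0\right)}{2 \left(5 + 0\right)}} - -1349 = \frac{-94 + 19 \frac{6 + 5}{2 \cdot 5}}{-5 + \frac{6 + 5}{2 \cdot 5}} + 1349 = \frac{-94 + 19 \cdot \frac{1}{2} \cdot \frac{1}{5} \cdot 11}{-5 + \frac{1}{2} \cdot \frac{1}{5} \cdot 11} + 1349 = \frac{-94 + 19 \cdot \frac{11}{10}}{-5 + \frac{11}{10}} + 1349 = \frac{-94 + \frac{209}{10}}{- \frac{39}{10}} + 1349 = \left(- \frac{10}{39}\right) \left(- \frac{731}{10}\right) + 1349 = \frac{731}{39} + 1349 = \frac{53342}{39}$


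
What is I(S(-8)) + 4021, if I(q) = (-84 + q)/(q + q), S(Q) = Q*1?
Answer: 16107/4 ≈ 4026.8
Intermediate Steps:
S(Q) = Q
I(q) = (-84 + q)/(2*q) (I(q) = (-84 + q)/((2*q)) = (-84 + q)*(1/(2*q)) = (-84 + q)/(2*q))
I(S(-8)) + 4021 = (1/2)*(-84 - 8)/(-8) + 4021 = (1/2)*(-1/8)*(-92) + 4021 = 23/4 + 4021 = 16107/4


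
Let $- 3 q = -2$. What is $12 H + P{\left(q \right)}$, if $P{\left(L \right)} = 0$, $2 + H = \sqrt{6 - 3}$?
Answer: $-24 + 12 \sqrt{3} \approx -3.2154$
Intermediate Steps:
$q = \frac{2}{3}$ ($q = \left(- \frac{1}{3}\right) \left(-2\right) = \frac{2}{3} \approx 0.66667$)
$H = -2 + \sqrt{3}$ ($H = -2 + \sqrt{6 - 3} = -2 + \sqrt{3} \approx -0.26795$)
$12 H + P{\left(q \right)} = 12 \left(-2 + \sqrt{3}\right) + 0 = \left(-24 + 12 \sqrt{3}\right) + 0 = -24 + 12 \sqrt{3}$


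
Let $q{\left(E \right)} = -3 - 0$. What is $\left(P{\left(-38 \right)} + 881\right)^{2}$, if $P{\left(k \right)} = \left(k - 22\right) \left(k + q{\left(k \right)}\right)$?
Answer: $11162281$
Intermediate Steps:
$q{\left(E \right)} = -3$ ($q{\left(E \right)} = -3 + 0 = -3$)
$P{\left(k \right)} = \left(-22 + k\right) \left(-3 + k\right)$ ($P{\left(k \right)} = \left(k - 22\right) \left(k - 3\right) = \left(-22 + k\right) \left(-3 + k\right)$)
$\left(P{\left(-38 \right)} + 881\right)^{2} = \left(\left(66 + \left(-38\right)^{2} - -950\right) + 881\right)^{2} = \left(\left(66 + 1444 + 950\right) + 881\right)^{2} = \left(2460 + 881\right)^{2} = 3341^{2} = 11162281$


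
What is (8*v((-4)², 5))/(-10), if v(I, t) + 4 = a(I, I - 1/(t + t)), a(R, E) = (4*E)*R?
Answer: -20272/25 ≈ -810.88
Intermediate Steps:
a(R, E) = 4*E*R
v(I, t) = -4 + 4*I*(I - 1/(2*t)) (v(I, t) = -4 + 4*(I - 1/(t + t))*I = -4 + 4*(I - 1/(2*t))*I = -4 + 4*I*(I - 1/(2*t)))
(8*v((-4)², 5))/(-10) = (8*(-4 + 4*((-4)²)² - 2*(-4)²/5))/(-10) = (8*(-4 + 4*16² - 2*16*⅕))*(-⅒) = (8*(-4 + 4*256 - 32/5))*(-⅒) = (8*(-4 + 1024 - 32/5))*(-⅒) = (8*(5068/5))*(-⅒) = (40544/5)*(-⅒) = -20272/25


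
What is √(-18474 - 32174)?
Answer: 2*I*√12662 ≈ 225.05*I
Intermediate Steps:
√(-18474 - 32174) = √(-50648) = 2*I*√12662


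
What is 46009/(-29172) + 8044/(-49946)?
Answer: -5729921/3296436 ≈ -1.7382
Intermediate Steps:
46009/(-29172) + 8044/(-49946) = 46009*(-1/29172) + 8044*(-1/49946) = -46009/29172 - 4022/24973 = -5729921/3296436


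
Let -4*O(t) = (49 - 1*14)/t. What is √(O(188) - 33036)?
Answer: I*√1167626029/188 ≈ 181.76*I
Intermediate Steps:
O(t) = -35/(4*t) (O(t) = -(49 - 1*14)/(4*t) = -(49 - 14)/(4*t) = -35/(4*t))
√(O(188) - 33036) = √(-35/4/188 - 33036) = √(-35/4*1/188 - 33036) = √(-35/752 - 33036) = √(-24843107/752) = I*√1167626029/188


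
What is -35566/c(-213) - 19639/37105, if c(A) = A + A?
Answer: 15991588/192765 ≈ 82.959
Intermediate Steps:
c(A) = 2*A
-35566/c(-213) - 19639/37105 = -35566/(2*(-213)) - 19639/37105 = -35566/(-426) - 19639*1/37105 = -35566*(-1/426) - 479/905 = 17783/213 - 479/905 = 15991588/192765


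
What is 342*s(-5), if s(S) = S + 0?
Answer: -1710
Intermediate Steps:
s(S) = S
342*s(-5) = 342*(-5) = -1710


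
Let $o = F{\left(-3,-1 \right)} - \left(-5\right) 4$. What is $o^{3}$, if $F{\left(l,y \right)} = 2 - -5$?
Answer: $19683$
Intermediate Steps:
$F{\left(l,y \right)} = 7$ ($F{\left(l,y \right)} = 2 + 5 = 7$)
$o = 27$ ($o = 7 - \left(-5\right) 4 = 7 - -20 = 7 + 20 = 27$)
$o^{3} = 27^{3} = 19683$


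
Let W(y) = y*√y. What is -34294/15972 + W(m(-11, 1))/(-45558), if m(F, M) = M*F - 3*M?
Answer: -17147/7986 + 7*I*√14/22779 ≈ -2.1471 + 0.0011498*I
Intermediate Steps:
m(F, M) = -3*M + F*M (m(F, M) = F*M - 3*M = -3*M + F*M)
W(y) = y^(3/2)
-34294/15972 + W(m(-11, 1))/(-45558) = -34294/15972 + (1*(-3 - 11))^(3/2)/(-45558) = -34294*1/15972 + (1*(-14))^(3/2)*(-1/45558) = -17147/7986 + (-14)^(3/2)*(-1/45558) = -17147/7986 - 14*I*√14*(-1/45558) = -17147/7986 + 7*I*√14/22779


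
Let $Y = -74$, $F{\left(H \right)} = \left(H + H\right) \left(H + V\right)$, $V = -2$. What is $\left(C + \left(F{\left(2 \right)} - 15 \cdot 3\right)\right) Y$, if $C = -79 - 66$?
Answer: $14060$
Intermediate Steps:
$C = -145$ ($C = -79 - 66 = -145$)
$F{\left(H \right)} = 2 H \left(-2 + H\right)$ ($F{\left(H \right)} = \left(H + H\right) \left(H - 2\right) = 2 H \left(-2 + H\right)$)
$\left(C + \left(F{\left(2 \right)} - 15 \cdot 3\right)\right) Y = \left(-145 + \left(2 \cdot 2 \left(-2 + 2\right) - 15 \cdot 3\right)\right) \left(-74\right) = \left(-145 + \left(2 \cdot 2 \cdot 0 - 45\right)\right) \left(-74\right) = \left(-145 + \left(0 - 45\right)\right) \left(-74\right) = \left(-145 - 45\right) \left(-74\right) = \left(-190\right) \left(-74\right) = 14060$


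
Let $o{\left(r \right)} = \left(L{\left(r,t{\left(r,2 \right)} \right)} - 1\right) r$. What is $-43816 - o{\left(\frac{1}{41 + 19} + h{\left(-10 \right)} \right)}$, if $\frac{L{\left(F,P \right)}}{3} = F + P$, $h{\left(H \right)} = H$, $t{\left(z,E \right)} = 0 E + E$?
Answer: $- \frac{52878101}{1200} \approx -44065.0$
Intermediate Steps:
$t{\left(z,E \right)} = E$ ($t{\left(z,E \right)} = 0 + E = E$)
$L{\left(F,P \right)} = 3 F + 3 P$ ($L{\left(F,P \right)} = 3 \left(F + P\right) = 3 F + 3 P$)
$o{\left(r \right)} = r \left(5 + 3 r\right)$ ($o{\left(r \right)} = \left(\left(3 r + 3 \cdot 2\right) - 1\right) r = \left(\left(3 r + 6\right) - 1\right) r = \left(\left(6 + 3 r\right) - 1\right) r = \left(5 + 3 r\right) r = r \left(5 + 3 r\right)$)
$-43816 - o{\left(\frac{1}{41 + 19} + h{\left(-10 \right)} \right)} = -43816 - \left(\frac{1}{41 + 19} - 10\right) \left(5 + 3 \left(\frac{1}{41 + 19} - 10\right)\right) = -43816 - \left(\frac{1}{60} - 10\right) \left(5 + 3 \left(\frac{1}{60} - 10\right)\right) = -43816 - - \frac{599 \left(5 + 3 \left(- \frac{599}{60}\right)\right)}{60} = -43816 - - \frac{599 \left(5 - \frac{599}{20}\right)}{60} = -43816 - \left(- \frac{599}{60}\right) \left(- \frac{499}{20}\right) = -43816 - \frac{298901}{1200} = - \frac{52878101}{1200}$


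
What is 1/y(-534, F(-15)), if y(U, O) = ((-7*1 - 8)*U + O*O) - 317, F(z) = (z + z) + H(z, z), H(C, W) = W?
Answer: 1/9718 ≈ 0.00010290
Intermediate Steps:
F(z) = 3*z (F(z) = (z + z) + z = 2*z + z = 3*z)
y(U, O) = -317 + O² - 15*U (y(U, O) = ((-7 - 8)*U + O²) - 317 = (-15*U + O²) - 317 = (O² - 15*U) - 317 = -317 + O² - 15*U)
1/y(-534, F(-15)) = 1/(-317 + (3*(-15))² - 15*(-534)) = 1/(-317 + (-45)² + 8010) = 1/(-317 + 2025 + 8010) = 1/9718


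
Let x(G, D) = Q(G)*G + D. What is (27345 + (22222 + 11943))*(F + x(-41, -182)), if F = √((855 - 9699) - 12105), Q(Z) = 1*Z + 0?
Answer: 92203490 + 61510*I*√20949 ≈ 9.2204e+7 + 8.9028e+6*I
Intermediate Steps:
Q(Z) = Z (Q(Z) = Z + 0 = Z)
x(G, D) = D + G² (x(G, D) = G*G + D = G² + D = D + G²)
F = I*√20949 (F = √(-8844 - 12105) = √(-20949) = I*√20949 ≈ 144.74*I)
(27345 + (22222 + 11943))*(F + x(-41, -182)) = (27345 + (22222 + 11943))*(I*√20949 + (-182 + (-41)²)) = (27345 + 34165)*(I*√20949 + (-182 + 1681)) = 61510*(I*√20949 + 1499) = 61510*(1499 + I*√20949) = 92203490 + 61510*I*√20949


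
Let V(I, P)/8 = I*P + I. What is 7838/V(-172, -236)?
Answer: 3919/161680 ≈ 0.024239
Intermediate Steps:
V(I, P) = 8*I + 8*I*P (V(I, P) = 8*(I*P + I) = 8*(I + I*P) = 8*I + 8*I*P)
7838/V(-172, -236) = 7838/((8*(-172)*(1 - 236))) = 7838/((8*(-172)*(-235))) = 7838/323360 = 7838*(1/323360) = 3919/161680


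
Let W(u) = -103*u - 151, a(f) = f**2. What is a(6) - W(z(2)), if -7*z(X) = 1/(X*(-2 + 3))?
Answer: 2515/14 ≈ 179.64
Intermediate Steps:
z(X) = -1/(7*X) (z(X) = -1/(X*(-2 + 3))/7 = -1/(7*X))
W(u) = -151 - 103*u
a(6) - W(z(2)) = 6**2 - (-151 - (-103)/(7*2)) = 36 - (-151 - (-103)/(7*2)) = 36 - (-151 - 103*(-1/14)) = 36 - (-151 + 103/14) = 36 - 1*(-2011/14) = 36 + 2011/14 = 2515/14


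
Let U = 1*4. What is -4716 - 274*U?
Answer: -5812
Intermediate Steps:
U = 4
-4716 - 274*U = -4716 - 274*4 = -4716 - 1*1096 = -4716 - 1096 = -5812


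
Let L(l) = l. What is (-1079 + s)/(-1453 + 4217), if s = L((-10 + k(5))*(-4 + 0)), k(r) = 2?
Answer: -1047/2764 ≈ -0.37880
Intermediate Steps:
s = 32 (s = (-10 + 2)*(-4 + 0) = -8*(-4) = 32)
(-1079 + s)/(-1453 + 4217) = (-1079 + 32)/(-1453 + 4217) = -1047/2764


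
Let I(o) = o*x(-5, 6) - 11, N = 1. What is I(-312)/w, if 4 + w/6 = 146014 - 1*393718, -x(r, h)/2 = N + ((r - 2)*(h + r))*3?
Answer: 12491/1486248 ≈ 0.0084044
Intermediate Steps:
x(r, h) = -2 - 6*(-2 + r)*(h + r) (x(r, h) = -2*(1 + ((r - 2)*(h + r))*3) = -2*(1 + ((-2 + r)*(h + r))*3) = -2*(1 + 3*(-2 + r)*(h + r)) = -2 - 6*(-2 + r)*(h + r))
I(o) = -11 + 40*o (I(o) = o*(-2 - 6*(-5)² + 12*6 + 12*(-5) - 6*6*(-5)) - 11 = o*(-2 - 6*25 + 72 - 60 + 180) - 11 = o*(-2 - 150 + 72 - 60 + 180) - 11 = o*40 - 11 = 40*o - 11 = -11 + 40*o)
w = -1486248 (w = -24 + 6*(146014 - 1*393718) = -24 + 6*(146014 - 393718) = -24 + 6*(-247704) = -24 - 1486224 = -1486248)
I(-312)/w = (-11 + 40*(-312))/(-1486248) = (-11 - 12480)*(-1/1486248) = -12491*(-1/1486248) = 12491/1486248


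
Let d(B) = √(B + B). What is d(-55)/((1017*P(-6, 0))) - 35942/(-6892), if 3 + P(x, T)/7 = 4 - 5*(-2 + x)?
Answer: 17971/3446 + I*√110/291879 ≈ 5.215 + 3.5933e-5*I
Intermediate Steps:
d(B) = √2*√B (d(B) = √(2*B) = √2*√B)
P(x, T) = 77 - 35*x (P(x, T) = -21 + 7*(4 - 5*(-2 + x)) = -21 + 7*(4 + (10 - 5*x)) = -21 + 7*(14 - 5*x) = -21 + (98 - 35*x) = 77 - 35*x)
d(-55)/((1017*P(-6, 0))) - 35942/(-6892) = (√2*√(-55))/((1017*(77 - 35*(-6)))) - 35942/(-6892) = (√2*(I*√55))/((1017*(77 + 210))) - 35942*(-1/6892) = (I*√110)/((1017*287)) + 17971/3446 = (I*√110)/291879 + 17971/3446 = (I*√110)*(1/291879) + 17971/3446 = I*√110/291879 + 17971/3446 = 17971/3446 + I*√110/291879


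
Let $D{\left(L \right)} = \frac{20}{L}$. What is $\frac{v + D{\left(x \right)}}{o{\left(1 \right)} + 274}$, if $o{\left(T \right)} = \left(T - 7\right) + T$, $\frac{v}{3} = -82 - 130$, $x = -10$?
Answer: $- \frac{638}{269} \approx -2.3717$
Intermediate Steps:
$v = -636$ ($v = 3 \left(-82 - 130\right) = 3 \left(-212\right) = -636$)
$o{\left(T \right)} = -7 + 2 T$ ($o{\left(T \right)} = \left(-7 + T\right) + T = -7 + 2 T$)
$\frac{v + D{\left(x \right)}}{o{\left(1 \right)} + 274} = \frac{-636 + \frac{20}{-10}}{\left(-7 + 2 \cdot 1\right) + 274} = \frac{-636 + 20 \left(- \frac{1}{10}\right)}{\left(-7 + 2\right) + 274} = \frac{-636 - 2}{-5 + 274} = - \frac{638}{269}$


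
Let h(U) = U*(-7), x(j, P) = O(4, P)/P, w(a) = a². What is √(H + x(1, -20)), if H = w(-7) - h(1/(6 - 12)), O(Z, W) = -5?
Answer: √1731/6 ≈ 6.9342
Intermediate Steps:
x(j, P) = -5/P
h(U) = -7*U
H = 287/6 (H = (-7)² - (-7)/(6 - 12) = 49 - (-7)/(-6) = 49 - (-7)*(-1)/6 = 49 - 1*7/6 = 49 - 7/6 = 287/6 ≈ 47.833)
√(H + x(1, -20)) = √(287/6 - 5/(-20)) = √(287/6 - 5*(-1/20)) = √(287/6 + ¼) = √(577/12) = √1731/6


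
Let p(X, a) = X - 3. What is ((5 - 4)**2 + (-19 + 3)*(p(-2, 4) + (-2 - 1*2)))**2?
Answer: 21025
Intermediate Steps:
p(X, a) = -3 + X
((5 - 4)**2 + (-19 + 3)*(p(-2, 4) + (-2 - 1*2)))**2 = ((5 - 4)**2 + (-19 + 3)*((-3 - 2) + (-2 - 1*2)))**2 = (1**2 - 16*(-5 + (-2 - 2)))**2 = (1 - 16*(-5 - 4))**2 = (1 - 16*(-9))**2 = (1 + 144)**2 = 145**2 = 21025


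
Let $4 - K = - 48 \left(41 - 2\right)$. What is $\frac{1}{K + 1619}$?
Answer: $\frac{1}{3495} \approx 0.00028612$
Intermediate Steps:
$K = 1876$ ($K = 4 - - 48 \left(41 - 2\right) = 4 - \left(-48\right) 39 = 4 - -1872 = 4 + 1872 = 1876$)
$\frac{1}{K + 1619} = \frac{1}{1876 + 1619} = \frac{1}{3495}$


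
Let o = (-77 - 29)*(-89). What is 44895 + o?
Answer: 54329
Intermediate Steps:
o = 9434 (o = -106*(-89) = 9434)
44895 + o = 44895 + 9434 = 54329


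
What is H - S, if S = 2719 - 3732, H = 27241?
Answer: 28254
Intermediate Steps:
S = -1013
H - S = 27241 - 1*(-1013) = 27241 + 1013 = 28254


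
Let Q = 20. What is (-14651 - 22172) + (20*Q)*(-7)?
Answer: -39623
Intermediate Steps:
(-14651 - 22172) + (20*Q)*(-7) = (-14651 - 22172) + (20*20)*(-7) = -36823 + 400*(-7) = -36823 - 2800 = -39623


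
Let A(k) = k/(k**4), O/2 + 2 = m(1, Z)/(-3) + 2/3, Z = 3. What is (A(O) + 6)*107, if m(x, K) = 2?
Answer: 40981/64 ≈ 640.33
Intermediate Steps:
O = -4 (O = -4 + 2*(2/(-3) + 2/3) = -4 + 2*(2*(-1/3) + 2*(1/3)) = -4 + 2*(-2/3 + 2/3) = -4 + 2*0 = -4 + 0 = -4)
A(k) = k**(-3) (A(k) = k/k**4 = k**(-3))
(A(O) + 6)*107 = ((-4)**(-3) + 6)*107 = (-1/64 + 6)*107 = (383/64)*107 = 40981/64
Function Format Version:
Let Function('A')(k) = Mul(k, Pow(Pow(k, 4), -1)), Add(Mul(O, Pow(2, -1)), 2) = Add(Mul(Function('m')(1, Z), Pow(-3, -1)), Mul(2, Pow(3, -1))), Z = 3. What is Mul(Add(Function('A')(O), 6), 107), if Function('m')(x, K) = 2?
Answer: Rational(40981, 64) ≈ 640.33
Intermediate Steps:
O = -4 (O = Add(-4, Mul(2, Add(Mul(2, Pow(-3, -1)), Mul(2, Pow(3, -1))))) = Add(-4, Mul(2, Add(Mul(2, Rational(-1, 3)), Mul(2, Rational(1, 3))))) = Add(-4, Mul(2, Add(Rational(-2, 3), Rational(2, 3)))) = Add(-4, Mul(2, 0)) = Add(-4, 0) = -4)
Function('A')(k) = Pow(k, -3) (Function('A')(k) = Mul(k, Pow(k, -4)) = Pow(k, -3))
Mul(Add(Function('A')(O), 6), 107) = Mul(Add(Pow(-4, -3), 6), 107) = Mul(Add(Rational(-1, 64), 6), 107) = Mul(Rational(383, 64), 107) = Rational(40981, 64)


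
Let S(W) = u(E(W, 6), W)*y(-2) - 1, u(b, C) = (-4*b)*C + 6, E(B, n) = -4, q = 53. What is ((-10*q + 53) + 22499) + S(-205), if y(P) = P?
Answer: 28569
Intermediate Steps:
u(b, C) = 6 - 4*C*b (u(b, C) = -4*C*b + 6 = 6 - 4*C*b)
S(W) = -13 - 32*W (S(W) = (6 - 4*W*(-4))*(-2) - 1 = (6 + 16*W)*(-2) - 1 = (-12 - 32*W) - 1 = -13 - 32*W)
((-10*q + 53) + 22499) + S(-205) = ((-10*53 + 53) + 22499) + (-13 - 32*(-205)) = ((-530 + 53) + 22499) + (-13 + 6560) = (-477 + 22499) + 6547 = 22022 + 6547 = 28569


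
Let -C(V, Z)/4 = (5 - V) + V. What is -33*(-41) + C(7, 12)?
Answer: 1333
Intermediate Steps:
C(V, Z) = -20 (C(V, Z) = -4*((5 - V) + V) = -4*5 = -20)
-33*(-41) + C(7, 12) = -33*(-41) - 20 = 1353 - 20 = 1333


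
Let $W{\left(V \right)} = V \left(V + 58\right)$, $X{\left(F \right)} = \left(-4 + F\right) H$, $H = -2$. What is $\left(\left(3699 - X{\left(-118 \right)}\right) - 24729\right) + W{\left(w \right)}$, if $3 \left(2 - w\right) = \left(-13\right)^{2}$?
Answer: $- \frac{193259}{9} \approx -21473.0$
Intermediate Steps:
$X{\left(F \right)} = 8 - 2 F$ ($X{\left(F \right)} = \left(-4 + F\right) \left(-2\right) = 8 - 2 F$)
$w = - \frac{163}{3}$ ($w = 2 - \frac{\left(-13\right)^{2}}{3} = 2 - \frac{169}{3} = - \frac{163}{3} \approx -54.333$)
$W{\left(V \right)} = V \left(58 + V\right)$
$\left(\left(3699 - X{\left(-118 \right)}\right) - 24729\right) + W{\left(w \right)} = \left(\left(3699 - \left(8 - -236\right)\right) - 24729\right) - \frac{163 \left(58 - \frac{163}{3}\right)}{3} = \left(\left(3699 - \left(8 + 236\right)\right) - 24729\right) - \frac{1793}{9} = \left(\left(3699 - 244\right) - 24729\right) - \frac{1793}{9} = \left(3455 - 24729\right) - \frac{1793}{9} = -21274 - \frac{1793}{9} = - \frac{193259}{9}$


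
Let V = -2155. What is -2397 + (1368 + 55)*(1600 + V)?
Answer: -792162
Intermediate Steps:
-2397 + (1368 + 55)*(1600 + V) = -2397 + (1368 + 55)*(1600 - 2155) = -2397 + 1423*(-555) = -2397 - 789765 = -792162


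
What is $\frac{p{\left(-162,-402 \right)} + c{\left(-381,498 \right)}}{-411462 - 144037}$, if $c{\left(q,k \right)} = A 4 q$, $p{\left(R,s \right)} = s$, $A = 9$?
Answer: $\frac{14118}{555499} \approx 0.025415$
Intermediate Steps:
$c{\left(q,k \right)} = 36 q$ ($c{\left(q,k \right)} = 9 \cdot 4 q = 36 q$)
$\frac{p{\left(-162,-402 \right)} + c{\left(-381,498 \right)}}{-411462 - 144037} = \frac{-402 + 36 \left(-381\right)}{-411462 - 144037} = \frac{-402 - 13716}{-555499} = \left(-14118\right) \left(- \frac{1}{555499}\right) = \frac{14118}{555499}$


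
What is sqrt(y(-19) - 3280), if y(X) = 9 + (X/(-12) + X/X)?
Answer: I*sqrt(117663)/6 ≈ 57.17*I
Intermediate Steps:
y(X) = 10 - X/12 (y(X) = 9 + (X*(-1/12) + 1) = 9 + (-X/12 + 1) = 9 + (1 - X/12) = 10 - X/12)
sqrt(y(-19) - 3280) = sqrt((10 - 1/12*(-19)) - 3280) = sqrt((10 + 19/12) - 3280) = sqrt(139/12 - 3280) = sqrt(-39221/12) = I*sqrt(117663)/6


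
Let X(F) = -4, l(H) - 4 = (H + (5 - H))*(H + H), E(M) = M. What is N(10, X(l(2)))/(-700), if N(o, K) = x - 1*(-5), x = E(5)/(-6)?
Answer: -1/168 ≈ -0.0059524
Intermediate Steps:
x = -5/6 (x = 5/(-6) = 5*(-1/6) = -5/6 ≈ -0.83333)
l(H) = 4 + 10*H (l(H) = 4 + (H + (5 - H))*(H + H) = 4 + 5*(2*H) = 4 + 10*H)
N(o, K) = 25/6 (N(o, K) = -5/6 - 1*(-5) = -5/6 + 5 = 25/6)
N(10, X(l(2)))/(-700) = (25/6)/(-700) = (25/6)*(-1/700) = -1/168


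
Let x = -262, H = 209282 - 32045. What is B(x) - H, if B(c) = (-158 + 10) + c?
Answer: -177647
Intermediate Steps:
H = 177237
B(c) = -148 + c
B(x) - H = (-148 - 262) - 1*177237 = -410 - 177237 = -177647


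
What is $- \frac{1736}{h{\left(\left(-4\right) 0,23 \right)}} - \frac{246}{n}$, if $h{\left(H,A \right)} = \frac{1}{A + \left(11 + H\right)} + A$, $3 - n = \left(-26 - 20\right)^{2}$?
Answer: $- \frac{124525094}{1654479} \approx -75.265$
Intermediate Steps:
$n = -2113$ ($n = 3 - \left(-26 - 20\right)^{2} = 3 - \left(-46\right)^{2} = 3 - 2116 = -2113$)
$h{\left(H,A \right)} = A + \frac{1}{11 + A + H}$ ($h{\left(H,A \right)} = \frac{1}{11 + A + H} + A = A + \frac{1}{11 + A + H}$)
$- \frac{1736}{h{\left(\left(-4\right) 0,23 \right)}} - \frac{246}{n} = - \frac{1736}{\frac{1}{11 + 23 - 0} \left(1 + 23^{2} + 11 \cdot 23 + 23 \left(\left(-4\right) 0\right)\right)} - \frac{246}{-2113} = - \frac{1736}{\frac{1}{11 + 23 + 0} \left(1 + 529 + 253 + 23 \cdot 0\right)} - - \frac{246}{2113} = - \frac{1736}{\frac{1}{34} \left(1 + 529 + 253 + 0\right)} + \frac{246}{2113} = - \frac{1736}{\frac{1}{34} \cdot 783} + \frac{246}{2113} = - \frac{1736}{\frac{783}{34}} + \frac{246}{2113} = \left(-1736\right) \frac{34}{783} + \frac{246}{2113} = - \frac{59024}{783} + \frac{246}{2113} = - \frac{124525094}{1654479}$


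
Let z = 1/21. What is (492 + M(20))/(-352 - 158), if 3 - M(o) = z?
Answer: -5197/5355 ≈ -0.97050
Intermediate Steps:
z = 1/21 ≈ 0.047619
M(o) = 62/21 (M(o) = 3 - 1*1/21 = 3 - 1/21 = 62/21)
(492 + M(20))/(-352 - 158) = (492 + 62/21)/(-352 - 158) = (10394/21)/(-510) = (10394/21)*(-1/510) = -5197/5355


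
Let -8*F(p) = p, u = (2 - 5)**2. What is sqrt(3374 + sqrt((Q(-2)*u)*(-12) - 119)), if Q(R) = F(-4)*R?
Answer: sqrt(3374 + I*sqrt(11)) ≈ 58.086 + 0.0285*I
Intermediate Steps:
u = 9 (u = (-3)**2 = 9)
F(p) = -p/8
Q(R) = R/2 (Q(R) = (-1/8*(-4))*R = R/2)
sqrt(3374 + sqrt((Q(-2)*u)*(-12) - 119)) = sqrt(3374 + sqrt((((1/2)*(-2))*9)*(-12) - 119)) = sqrt(3374 + sqrt(-1*9*(-12) - 119)) = sqrt(3374 + sqrt(-9*(-12) - 119)) = sqrt(3374 + sqrt(108 - 119)) = sqrt(3374 + sqrt(-11)) = sqrt(3374 + I*sqrt(11))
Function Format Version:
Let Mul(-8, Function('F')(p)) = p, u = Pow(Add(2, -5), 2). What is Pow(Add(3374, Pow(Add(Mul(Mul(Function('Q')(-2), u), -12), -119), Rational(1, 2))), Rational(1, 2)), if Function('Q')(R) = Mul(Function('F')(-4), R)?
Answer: Pow(Add(3374, Mul(I, Pow(11, Rational(1, 2)))), Rational(1, 2)) ≈ Add(58.086, Mul(0.0285, I))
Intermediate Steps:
u = 9 (u = Pow(-3, 2) = 9)
Function('F')(p) = Mul(Rational(-1, 8), p)
Function('Q')(R) = Mul(Rational(1, 2), R) (Function('Q')(R) = Mul(Mul(Rational(-1, 8), -4), R) = Mul(Rational(1, 2), R))
Pow(Add(3374, Pow(Add(Mul(Mul(Function('Q')(-2), u), -12), -119), Rational(1, 2))), Rational(1, 2)) = Pow(Add(3374, Pow(Add(Mul(Mul(Mul(Rational(1, 2), -2), 9), -12), -119), Rational(1, 2))), Rational(1, 2)) = Pow(Add(3374, Pow(Add(Mul(Mul(-1, 9), -12), -119), Rational(1, 2))), Rational(1, 2)) = Pow(Add(3374, Pow(Add(Mul(-9, -12), -119), Rational(1, 2))), Rational(1, 2)) = Pow(Add(3374, Pow(Add(108, -119), Rational(1, 2))), Rational(1, 2)) = Pow(Add(3374, Pow(-11, Rational(1, 2))), Rational(1, 2)) = Pow(Add(3374, Mul(I, Pow(11, Rational(1, 2)))), Rational(1, 2))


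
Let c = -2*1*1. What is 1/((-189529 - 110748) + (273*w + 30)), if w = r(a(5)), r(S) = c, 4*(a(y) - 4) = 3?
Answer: -1/300793 ≈ -3.3245e-6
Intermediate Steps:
c = -2 (c = -2*1 = -2)
a(y) = 19/4 (a(y) = 4 + (1/4)*3 = 4 + 3/4 = 19/4)
r(S) = -2
w = -2
1/((-189529 - 110748) + (273*w + 30)) = 1/((-189529 - 110748) + (273*(-2) + 30)) = 1/(-300277 + (-546 + 30)) = 1/(-300277 - 516) = 1/(-300793) = -1/300793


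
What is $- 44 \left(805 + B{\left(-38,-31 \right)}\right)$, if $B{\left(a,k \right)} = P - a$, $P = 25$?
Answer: $-38192$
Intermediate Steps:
$B{\left(a,k \right)} = 25 - a$
$- 44 \left(805 + B{\left(-38,-31 \right)}\right) = - 44 \left(805 + \left(25 - -38\right)\right) = - 44 \left(805 + \left(25 + 38\right)\right) = - 44 \left(805 + 63\right) = \left(-44\right) 868 = -38192$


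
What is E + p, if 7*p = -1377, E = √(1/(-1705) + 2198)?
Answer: -1377/7 + √6389639245/1705 ≈ -149.83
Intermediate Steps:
E = √6389639245/1705 (E = √(-1/1705 + 2198) = √(3747589/1705) = √6389639245/1705 ≈ 46.883)
p = -1377/7 (p = (⅐)*(-1377) = -1377/7 ≈ -196.71)
E + p = √6389639245/1705 - 1377/7 = -1377/7 + √6389639245/1705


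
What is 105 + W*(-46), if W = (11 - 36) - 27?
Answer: 2497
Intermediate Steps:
W = -52 (W = -25 - 27 = -52)
105 + W*(-46) = 105 - 52*(-46) = 105 + 2392 = 2497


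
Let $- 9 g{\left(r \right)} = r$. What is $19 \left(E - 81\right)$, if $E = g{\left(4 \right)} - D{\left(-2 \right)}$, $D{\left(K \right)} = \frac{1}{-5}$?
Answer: $- \frac{69464}{45} \approx -1543.6$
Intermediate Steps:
$D{\left(K \right)} = - \frac{1}{5}$
$g{\left(r \right)} = - \frac{r}{9}$
$E = - \frac{11}{45}$ ($E = \left(- \frac{1}{9}\right) 4 - - \frac{1}{5} = - \frac{4}{9} + \frac{1}{5} = - \frac{11}{45} \approx -0.24444$)
$19 \left(E - 81\right) = 19 \left(- \frac{11}{45} - 81\right) = 19 \left(- \frac{3656}{45}\right) = - \frac{69464}{45}$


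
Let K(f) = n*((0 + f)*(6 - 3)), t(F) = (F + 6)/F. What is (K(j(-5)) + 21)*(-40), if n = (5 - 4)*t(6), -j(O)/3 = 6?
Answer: 3480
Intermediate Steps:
j(O) = -18 (j(O) = -3*6 = -18)
t(F) = (6 + F)/F
n = 2 (n = (5 - 4)*((6 + 6)/6) = 1*((⅙)*12) = 1*2 = 2)
K(f) = 6*f (K(f) = 2*((0 + f)*(6 - 3)) = 2*(f*3) = 2*(3*f) = 6*f)
(K(j(-5)) + 21)*(-40) = (6*(-18) + 21)*(-40) = (-108 + 21)*(-40) = -87*(-40) = 3480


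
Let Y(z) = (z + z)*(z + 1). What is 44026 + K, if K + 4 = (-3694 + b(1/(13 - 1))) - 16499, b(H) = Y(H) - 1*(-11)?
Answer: 1716493/72 ≈ 23840.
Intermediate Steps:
Y(z) = 2*z*(1 + z) (Y(z) = (2*z)*(1 + z) = 2*z*(1 + z))
b(H) = 11 + 2*H*(1 + H) (b(H) = 2*H*(1 + H) - 1*(-11) = 2*H*(1 + H) + 11 = 11 + 2*H*(1 + H))
K = -1453379/72 (K = -4 + ((-3694 + (11 + 2*(1 + 1/(13 - 1))/(13 - 1))) - 16499) = -4 + ((-3694 + (11 + 2*(1 + 1/12)/12)) - 16499) = -4 + ((-3694 + (11 + 2*(1/12)*(1 + 1/12))) - 16499) = -4 + ((-3694 + (11 + 2*(1/12)*(13/12))) - 16499) = -4 + ((-3694 + (11 + 13/72)) - 16499) = -4 + ((-3694 + 805/72) - 16499) = -4 + (-265163/72 - 16499) = -4 - 1453091/72 = -1453379/72 ≈ -20186.)
44026 + K = 44026 - 1453379/72 = 1716493/72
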